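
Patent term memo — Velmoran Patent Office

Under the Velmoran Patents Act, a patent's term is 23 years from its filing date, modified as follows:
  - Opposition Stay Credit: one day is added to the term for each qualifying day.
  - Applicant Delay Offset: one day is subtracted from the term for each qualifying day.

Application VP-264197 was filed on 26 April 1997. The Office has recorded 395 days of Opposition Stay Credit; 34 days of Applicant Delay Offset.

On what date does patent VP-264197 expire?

April 22, 2021

Base term: filing date + 23 years → 26 April 2020.
Opposition Stay Credit: +395 days → 26 May 2021.
Applicant Delay Offset: −34 days → 22 April 2021.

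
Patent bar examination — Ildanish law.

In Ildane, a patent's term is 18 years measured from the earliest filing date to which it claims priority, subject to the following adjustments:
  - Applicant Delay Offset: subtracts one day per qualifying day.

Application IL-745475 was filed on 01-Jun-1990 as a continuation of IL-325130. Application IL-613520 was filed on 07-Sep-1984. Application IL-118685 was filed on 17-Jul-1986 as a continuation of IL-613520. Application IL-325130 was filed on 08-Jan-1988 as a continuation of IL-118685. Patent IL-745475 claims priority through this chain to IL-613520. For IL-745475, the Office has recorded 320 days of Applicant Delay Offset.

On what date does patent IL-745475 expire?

Earliest priority filing: 7 September 1984.
Base term: 7 September 1984 + 18 years → 7 September 2002.
Applicant Delay Offset: −320 days → 22 October 2001.

2001-10-22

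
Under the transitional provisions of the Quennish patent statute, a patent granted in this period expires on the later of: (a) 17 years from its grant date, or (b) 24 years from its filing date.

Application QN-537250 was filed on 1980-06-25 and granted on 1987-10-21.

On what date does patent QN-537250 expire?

October 21, 2004

(a) grant + 17 years → 21 October 2004.
(b) filing + 24 years → 25 June 2004.
Later of the two: 21 October 2004.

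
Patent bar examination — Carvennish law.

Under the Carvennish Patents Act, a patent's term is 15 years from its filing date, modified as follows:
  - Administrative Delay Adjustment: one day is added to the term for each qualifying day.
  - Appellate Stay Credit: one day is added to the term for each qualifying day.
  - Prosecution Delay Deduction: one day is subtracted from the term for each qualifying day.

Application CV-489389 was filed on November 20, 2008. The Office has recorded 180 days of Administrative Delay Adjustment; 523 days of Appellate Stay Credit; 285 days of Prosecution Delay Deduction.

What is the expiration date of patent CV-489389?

Base term: filing date + 15 years → 20 November 2023.
Administrative Delay Adjustment: +180 days → 18 May 2024.
Appellate Stay Credit: +523 days → 23 October 2025.
Prosecution Delay Deduction: −285 days → 11 January 2025.

January 11, 2025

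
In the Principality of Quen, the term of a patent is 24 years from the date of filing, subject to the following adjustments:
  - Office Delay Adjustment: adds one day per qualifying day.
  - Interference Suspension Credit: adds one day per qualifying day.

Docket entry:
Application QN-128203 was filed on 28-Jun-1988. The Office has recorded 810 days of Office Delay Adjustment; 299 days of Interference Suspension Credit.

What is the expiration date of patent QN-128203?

2015-07-12

Base term: filing date + 24 years → 28 June 2012.
Office Delay Adjustment: +810 days → 16 September 2014.
Interference Suspension Credit: +299 days → 12 July 2015.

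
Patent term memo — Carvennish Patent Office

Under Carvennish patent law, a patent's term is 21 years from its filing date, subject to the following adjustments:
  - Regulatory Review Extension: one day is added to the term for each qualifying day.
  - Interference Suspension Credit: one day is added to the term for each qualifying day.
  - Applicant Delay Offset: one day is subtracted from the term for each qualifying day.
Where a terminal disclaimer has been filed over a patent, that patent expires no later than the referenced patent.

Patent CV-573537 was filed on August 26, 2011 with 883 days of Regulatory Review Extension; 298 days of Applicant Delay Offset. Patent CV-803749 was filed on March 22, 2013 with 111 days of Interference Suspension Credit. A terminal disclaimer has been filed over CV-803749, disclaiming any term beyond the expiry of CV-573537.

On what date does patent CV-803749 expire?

2034-04-03

Natural term of CV-803749:
  Base: filing + 21 years → 22 March 2034.
  Interference Suspension Credit: +111 days → 11 July 2034.
Expiry of referenced patent CV-573537:
  Base: filing + 21 years → 26 August 2032.
  Regulatory Review Extension: +883 days → 26 January 2035.
  Applicant Delay Offset: −298 days → 3 April 2034.
Terminal disclaimer: CV-803749 expires on the earlier of 11 July 2034 and 3 April 2034.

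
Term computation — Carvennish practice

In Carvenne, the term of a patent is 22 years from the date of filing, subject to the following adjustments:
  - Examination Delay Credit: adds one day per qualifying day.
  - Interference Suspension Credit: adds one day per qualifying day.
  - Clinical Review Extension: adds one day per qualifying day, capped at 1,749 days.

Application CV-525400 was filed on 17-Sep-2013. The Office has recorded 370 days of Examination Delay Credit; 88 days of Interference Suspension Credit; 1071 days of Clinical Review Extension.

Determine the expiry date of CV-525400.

Base term: filing date + 22 years → 17 September 2035.
Examination Delay Credit: +370 days → 21 September 2036.
Interference Suspension Credit: +88 days → 18 December 2036.
Clinical Review Extension: 1071 days (within the 1749-day cap) → +1071 days → 24 November 2039.

November 24, 2039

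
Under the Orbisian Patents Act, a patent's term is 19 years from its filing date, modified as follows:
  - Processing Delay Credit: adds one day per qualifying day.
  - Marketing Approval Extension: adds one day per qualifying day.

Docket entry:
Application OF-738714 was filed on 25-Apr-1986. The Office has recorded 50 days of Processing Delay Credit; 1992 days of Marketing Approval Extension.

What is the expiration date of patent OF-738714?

2010-11-27

Base term: filing date + 19 years → 25 April 2005.
Processing Delay Credit: +50 days → 14 June 2005.
Marketing Approval Extension: +1992 days → 27 November 2010.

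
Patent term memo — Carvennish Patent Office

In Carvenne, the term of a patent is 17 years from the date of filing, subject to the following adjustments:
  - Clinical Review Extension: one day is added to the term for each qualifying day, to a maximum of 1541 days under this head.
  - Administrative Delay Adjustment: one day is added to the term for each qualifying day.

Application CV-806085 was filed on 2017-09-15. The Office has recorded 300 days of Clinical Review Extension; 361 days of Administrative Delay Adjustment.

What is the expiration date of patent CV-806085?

Base term: filing date + 17 years → 15 September 2034.
Clinical Review Extension: 300 days (within the 1541-day cap) → +300 days → 12 July 2035.
Administrative Delay Adjustment: +361 days → 7 July 2036.

2036-07-07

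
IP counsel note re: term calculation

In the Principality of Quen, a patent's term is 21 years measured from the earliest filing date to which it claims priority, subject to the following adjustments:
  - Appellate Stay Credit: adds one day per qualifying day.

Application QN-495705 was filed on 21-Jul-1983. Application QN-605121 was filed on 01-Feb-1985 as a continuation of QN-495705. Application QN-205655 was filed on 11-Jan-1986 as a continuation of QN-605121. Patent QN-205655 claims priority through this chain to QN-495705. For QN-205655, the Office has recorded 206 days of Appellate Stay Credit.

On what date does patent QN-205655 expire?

Earliest priority filing: 21 July 1983.
Base term: 21 July 1983 + 21 years → 21 July 2004.
Appellate Stay Credit: +206 days → 12 February 2005.

2005-02-12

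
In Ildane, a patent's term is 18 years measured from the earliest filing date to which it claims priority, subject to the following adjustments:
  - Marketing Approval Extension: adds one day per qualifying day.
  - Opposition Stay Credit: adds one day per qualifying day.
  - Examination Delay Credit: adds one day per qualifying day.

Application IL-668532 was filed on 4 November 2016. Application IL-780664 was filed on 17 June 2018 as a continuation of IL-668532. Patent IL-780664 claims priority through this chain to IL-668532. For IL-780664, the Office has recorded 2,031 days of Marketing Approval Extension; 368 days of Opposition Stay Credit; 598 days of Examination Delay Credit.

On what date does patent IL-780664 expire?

Earliest priority filing: 4 November 2016.
Base term: 4 November 2016 + 18 years → 4 November 2034.
Marketing Approval Extension: +2031 days → 27 May 2040.
Opposition Stay Credit: +368 days → 30 May 2041.
Examination Delay Credit: +598 days → 18 January 2043.

2043-01-18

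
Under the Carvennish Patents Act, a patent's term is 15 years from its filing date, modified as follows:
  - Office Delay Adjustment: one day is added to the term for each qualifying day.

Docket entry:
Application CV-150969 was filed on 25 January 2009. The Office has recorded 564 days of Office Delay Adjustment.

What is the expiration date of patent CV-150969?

Base term: filing date + 15 years → 25 January 2024.
Office Delay Adjustment: +564 days → 11 August 2025.

August 11, 2025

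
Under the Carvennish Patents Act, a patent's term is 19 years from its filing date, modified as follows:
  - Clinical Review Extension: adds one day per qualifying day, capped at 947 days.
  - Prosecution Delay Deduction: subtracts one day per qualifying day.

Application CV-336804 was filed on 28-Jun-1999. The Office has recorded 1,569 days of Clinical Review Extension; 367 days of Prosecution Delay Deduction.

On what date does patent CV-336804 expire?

Base term: filing date + 19 years → 28 June 2018.
Clinical Review Extension: 1569 days claimed exceeds the 947-day cap, so +947 days → 30 January 2021.
Prosecution Delay Deduction: −367 days → 29 January 2020.

2020-01-29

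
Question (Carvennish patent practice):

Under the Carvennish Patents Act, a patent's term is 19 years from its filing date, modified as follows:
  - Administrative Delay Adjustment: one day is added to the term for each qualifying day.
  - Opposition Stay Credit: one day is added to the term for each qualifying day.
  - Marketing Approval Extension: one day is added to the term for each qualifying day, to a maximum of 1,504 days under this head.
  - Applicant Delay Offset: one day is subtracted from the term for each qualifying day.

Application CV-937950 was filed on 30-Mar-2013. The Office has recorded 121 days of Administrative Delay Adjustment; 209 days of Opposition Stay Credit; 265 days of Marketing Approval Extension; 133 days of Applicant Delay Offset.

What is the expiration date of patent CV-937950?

Base term: filing date + 19 years → 30 March 2032.
Administrative Delay Adjustment: +121 days → 29 July 2032.
Opposition Stay Credit: +209 days → 23 February 2033.
Marketing Approval Extension: 265 days (within the 1504-day cap) → +265 days → 15 November 2033.
Applicant Delay Offset: −133 days → 5 July 2033.

July 5, 2033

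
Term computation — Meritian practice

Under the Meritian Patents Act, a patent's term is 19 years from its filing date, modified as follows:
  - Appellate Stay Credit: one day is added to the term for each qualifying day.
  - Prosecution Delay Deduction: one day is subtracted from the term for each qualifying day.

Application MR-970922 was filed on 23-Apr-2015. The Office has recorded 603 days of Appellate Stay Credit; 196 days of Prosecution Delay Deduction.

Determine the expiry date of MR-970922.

June 4, 2035

Base term: filing date + 19 years → 23 April 2034.
Appellate Stay Credit: +603 days → 17 December 2035.
Prosecution Delay Deduction: −196 days → 4 June 2035.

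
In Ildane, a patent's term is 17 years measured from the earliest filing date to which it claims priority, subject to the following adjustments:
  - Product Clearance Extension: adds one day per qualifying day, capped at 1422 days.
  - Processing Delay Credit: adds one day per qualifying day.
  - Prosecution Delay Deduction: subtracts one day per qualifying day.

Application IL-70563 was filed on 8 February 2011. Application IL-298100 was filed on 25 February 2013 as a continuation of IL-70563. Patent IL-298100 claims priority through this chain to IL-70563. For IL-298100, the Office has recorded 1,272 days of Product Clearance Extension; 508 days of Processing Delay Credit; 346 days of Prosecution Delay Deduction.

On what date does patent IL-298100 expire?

2032-01-12

Earliest priority filing: 8 February 2011.
Base term: 8 February 2011 + 17 years → 8 February 2028.
Product Clearance Extension: 1272 days (within the 1422-day cap) → +1272 days → 3 August 2031.
Processing Delay Credit: +508 days → 23 December 2032.
Prosecution Delay Deduction: −346 days → 12 January 2032.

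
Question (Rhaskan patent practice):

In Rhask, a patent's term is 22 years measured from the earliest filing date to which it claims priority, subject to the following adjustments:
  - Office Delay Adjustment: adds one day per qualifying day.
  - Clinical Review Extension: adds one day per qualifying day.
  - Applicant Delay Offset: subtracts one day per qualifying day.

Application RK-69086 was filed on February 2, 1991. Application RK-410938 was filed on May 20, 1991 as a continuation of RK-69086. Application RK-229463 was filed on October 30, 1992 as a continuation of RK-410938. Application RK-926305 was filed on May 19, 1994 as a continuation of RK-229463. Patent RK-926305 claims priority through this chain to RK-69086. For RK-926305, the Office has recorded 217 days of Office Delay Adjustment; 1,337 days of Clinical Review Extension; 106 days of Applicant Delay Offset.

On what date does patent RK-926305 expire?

Earliest priority filing: 2 February 1991.
Base term: 2 February 1991 + 22 years → 2 February 2013.
Office Delay Adjustment: +217 days → 7 September 2013.
Clinical Review Extension: +1337 days → 6 May 2017.
Applicant Delay Offset: −106 days → 20 January 2017.

January 20, 2017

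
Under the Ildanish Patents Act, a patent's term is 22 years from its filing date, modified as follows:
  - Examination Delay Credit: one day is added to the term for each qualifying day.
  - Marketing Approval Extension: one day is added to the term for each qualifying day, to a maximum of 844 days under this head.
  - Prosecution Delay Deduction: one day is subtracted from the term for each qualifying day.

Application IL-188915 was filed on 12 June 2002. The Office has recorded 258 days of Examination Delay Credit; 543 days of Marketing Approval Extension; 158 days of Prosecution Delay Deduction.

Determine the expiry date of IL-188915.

March 17, 2026

Base term: filing date + 22 years → 12 June 2024.
Examination Delay Credit: +258 days → 25 February 2025.
Marketing Approval Extension: 543 days (within the 844-day cap) → +543 days → 22 August 2026.
Prosecution Delay Deduction: −158 days → 17 March 2026.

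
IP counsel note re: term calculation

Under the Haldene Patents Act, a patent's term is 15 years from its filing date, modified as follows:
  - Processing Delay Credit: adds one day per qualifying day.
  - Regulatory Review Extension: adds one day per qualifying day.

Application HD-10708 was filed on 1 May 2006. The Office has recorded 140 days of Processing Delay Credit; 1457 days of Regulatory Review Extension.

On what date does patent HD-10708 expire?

2025-09-14

Base term: filing date + 15 years → 1 May 2021.
Processing Delay Credit: +140 days → 18 September 2021.
Regulatory Review Extension: +1457 days → 14 September 2025.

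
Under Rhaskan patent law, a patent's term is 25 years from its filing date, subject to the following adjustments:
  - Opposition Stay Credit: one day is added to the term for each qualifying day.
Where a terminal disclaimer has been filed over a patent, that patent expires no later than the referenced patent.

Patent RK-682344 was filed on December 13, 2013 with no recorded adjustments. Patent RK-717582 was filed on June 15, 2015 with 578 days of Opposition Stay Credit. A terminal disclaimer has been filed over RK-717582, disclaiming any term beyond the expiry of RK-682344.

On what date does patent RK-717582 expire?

2038-12-13

Natural term of RK-717582:
  Base: filing + 25 years → 15 June 2040.
  Opposition Stay Credit: +578 days → 14 January 2042.
Expiry of referenced patent RK-682344:
  Base: filing + 25 years → 13 December 2038.
Terminal disclaimer: RK-717582 expires on the earlier of 14 January 2042 and 13 December 2038.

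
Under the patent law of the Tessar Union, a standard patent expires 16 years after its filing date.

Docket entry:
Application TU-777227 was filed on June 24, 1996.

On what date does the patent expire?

Filing date + 16 years → 24 June 2012.

June 24, 2012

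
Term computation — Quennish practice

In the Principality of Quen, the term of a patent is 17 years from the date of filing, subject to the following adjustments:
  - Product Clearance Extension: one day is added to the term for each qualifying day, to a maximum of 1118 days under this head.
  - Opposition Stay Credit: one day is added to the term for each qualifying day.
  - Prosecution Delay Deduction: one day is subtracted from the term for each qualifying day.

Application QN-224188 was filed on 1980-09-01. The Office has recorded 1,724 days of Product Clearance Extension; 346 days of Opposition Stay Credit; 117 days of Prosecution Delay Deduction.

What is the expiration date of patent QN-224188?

2001-05-10

Base term: filing date + 17 years → 1 September 1997.
Product Clearance Extension: 1724 days claimed exceeds the 1118-day cap, so +1118 days → 23 September 2000.
Opposition Stay Credit: +346 days → 4 September 2001.
Prosecution Delay Deduction: −117 days → 10 May 2001.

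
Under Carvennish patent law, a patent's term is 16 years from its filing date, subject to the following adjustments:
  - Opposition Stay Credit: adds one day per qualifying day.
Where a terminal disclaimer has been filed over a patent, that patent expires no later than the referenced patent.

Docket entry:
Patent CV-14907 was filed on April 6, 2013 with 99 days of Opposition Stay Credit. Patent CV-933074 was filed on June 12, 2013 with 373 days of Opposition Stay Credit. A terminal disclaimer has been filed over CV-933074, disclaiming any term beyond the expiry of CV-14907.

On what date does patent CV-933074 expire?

Natural term of CV-933074:
  Base: filing + 16 years → 12 June 2029.
  Opposition Stay Credit: +373 days → 20 June 2030.
Expiry of referenced patent CV-14907:
  Base: filing + 16 years → 6 April 2029.
  Opposition Stay Credit: +99 days → 14 July 2029.
Terminal disclaimer: CV-933074 expires on the earlier of 20 June 2030 and 14 July 2029.

July 14, 2029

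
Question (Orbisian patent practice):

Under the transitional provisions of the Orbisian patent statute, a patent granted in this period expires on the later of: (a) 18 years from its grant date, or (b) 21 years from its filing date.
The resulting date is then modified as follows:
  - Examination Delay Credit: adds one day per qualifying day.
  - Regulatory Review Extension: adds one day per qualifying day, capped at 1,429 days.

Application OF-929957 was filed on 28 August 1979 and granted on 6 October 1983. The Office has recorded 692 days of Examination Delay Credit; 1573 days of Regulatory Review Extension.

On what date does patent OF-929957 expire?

(a) grant + 18 years → 6 October 2001.
(b) filing + 21 years → 28 August 2000.
Later of the two: 6 October 2001.
Examination Delay Credit: +692 days → 29 August 2003.
Regulatory Review Extension: 1573 days claimed exceeds the 1429-day cap, so +1429 days → 28 July 2007.

July 28, 2007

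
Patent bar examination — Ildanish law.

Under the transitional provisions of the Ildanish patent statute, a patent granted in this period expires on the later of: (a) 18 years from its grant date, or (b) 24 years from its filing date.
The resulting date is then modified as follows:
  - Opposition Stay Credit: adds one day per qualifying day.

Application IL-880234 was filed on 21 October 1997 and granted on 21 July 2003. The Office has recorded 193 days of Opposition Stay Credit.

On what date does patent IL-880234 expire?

(a) grant + 18 years → 21 July 2021.
(b) filing + 24 years → 21 October 2021.
Later of the two: 21 October 2021.
Opposition Stay Credit: +193 days → 2 May 2022.

May 2, 2022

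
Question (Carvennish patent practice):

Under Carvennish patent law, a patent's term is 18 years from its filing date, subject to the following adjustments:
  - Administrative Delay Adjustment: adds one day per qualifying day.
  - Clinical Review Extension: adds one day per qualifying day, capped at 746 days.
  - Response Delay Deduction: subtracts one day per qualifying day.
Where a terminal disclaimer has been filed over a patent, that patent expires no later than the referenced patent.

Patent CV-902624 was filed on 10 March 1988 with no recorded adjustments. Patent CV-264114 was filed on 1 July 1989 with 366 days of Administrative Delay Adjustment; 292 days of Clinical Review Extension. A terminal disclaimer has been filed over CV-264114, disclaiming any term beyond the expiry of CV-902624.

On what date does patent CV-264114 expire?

Natural term of CV-264114:
  Base: filing + 18 years → 1 July 2007.
  Administrative Delay Adjustment: +366 days → 1 July 2008.
  Clinical Review Extension: 292 days (within the 746-day cap) → +292 days → 19 April 2009.
Expiry of referenced patent CV-902624:
  Base: filing + 18 years → 10 March 2006.
Terminal disclaimer: CV-264114 expires on the earlier of 19 April 2009 and 10 March 2006.

March 10, 2006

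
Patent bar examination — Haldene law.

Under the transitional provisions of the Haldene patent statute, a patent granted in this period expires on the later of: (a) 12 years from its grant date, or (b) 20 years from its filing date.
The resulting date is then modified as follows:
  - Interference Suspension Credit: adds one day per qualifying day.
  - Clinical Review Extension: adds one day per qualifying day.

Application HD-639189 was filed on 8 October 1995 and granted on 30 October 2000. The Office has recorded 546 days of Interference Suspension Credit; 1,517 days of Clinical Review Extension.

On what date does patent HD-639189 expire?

2021-06-01

(a) grant + 12 years → 30 October 2012.
(b) filing + 20 years → 8 October 2015.
Later of the two: 8 October 2015.
Interference Suspension Credit: +546 days → 6 April 2017.
Clinical Review Extension: +1517 days → 1 June 2021.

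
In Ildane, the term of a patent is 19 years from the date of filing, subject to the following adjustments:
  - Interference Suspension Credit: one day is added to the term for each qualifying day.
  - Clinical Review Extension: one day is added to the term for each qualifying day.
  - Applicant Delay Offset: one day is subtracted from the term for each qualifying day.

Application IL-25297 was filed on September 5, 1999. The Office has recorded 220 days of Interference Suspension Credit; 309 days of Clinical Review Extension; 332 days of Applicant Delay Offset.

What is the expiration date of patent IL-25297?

Base term: filing date + 19 years → 5 September 2018.
Interference Suspension Credit: +220 days → 13 April 2019.
Clinical Review Extension: +309 days → 16 February 2020.
Applicant Delay Offset: −332 days → 21 March 2019.

2019-03-21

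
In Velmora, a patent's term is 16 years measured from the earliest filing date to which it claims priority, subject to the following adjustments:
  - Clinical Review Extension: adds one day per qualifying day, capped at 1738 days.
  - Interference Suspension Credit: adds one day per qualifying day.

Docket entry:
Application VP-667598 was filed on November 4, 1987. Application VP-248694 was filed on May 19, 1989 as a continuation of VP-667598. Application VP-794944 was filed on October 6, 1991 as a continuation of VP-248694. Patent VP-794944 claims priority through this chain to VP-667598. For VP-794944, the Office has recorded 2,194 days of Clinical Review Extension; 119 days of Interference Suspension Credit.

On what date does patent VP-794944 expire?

December 4, 2008

Earliest priority filing: 4 November 1987.
Base term: 4 November 1987 + 16 years → 4 November 2003.
Clinical Review Extension: 2194 days claimed exceeds the 1738-day cap, so +1738 days → 7 August 2008.
Interference Suspension Credit: +119 days → 4 December 2008.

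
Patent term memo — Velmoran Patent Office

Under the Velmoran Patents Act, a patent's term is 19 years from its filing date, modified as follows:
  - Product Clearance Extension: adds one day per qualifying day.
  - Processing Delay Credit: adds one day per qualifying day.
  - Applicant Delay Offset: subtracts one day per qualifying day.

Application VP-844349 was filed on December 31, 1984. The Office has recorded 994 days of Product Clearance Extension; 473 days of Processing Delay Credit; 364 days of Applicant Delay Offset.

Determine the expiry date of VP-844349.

2007-01-07

Base term: filing date + 19 years → 31 December 2003.
Product Clearance Extension: +994 days → 20 September 2006.
Processing Delay Credit: +473 days → 6 January 2008.
Applicant Delay Offset: −364 days → 7 January 2007.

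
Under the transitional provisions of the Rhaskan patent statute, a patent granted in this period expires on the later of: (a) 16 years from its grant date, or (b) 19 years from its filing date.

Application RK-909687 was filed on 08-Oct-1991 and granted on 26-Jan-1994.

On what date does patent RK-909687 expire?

(a) grant + 16 years → 26 January 2010.
(b) filing + 19 years → 8 October 2010.
Later of the two: 8 October 2010.

October 8, 2010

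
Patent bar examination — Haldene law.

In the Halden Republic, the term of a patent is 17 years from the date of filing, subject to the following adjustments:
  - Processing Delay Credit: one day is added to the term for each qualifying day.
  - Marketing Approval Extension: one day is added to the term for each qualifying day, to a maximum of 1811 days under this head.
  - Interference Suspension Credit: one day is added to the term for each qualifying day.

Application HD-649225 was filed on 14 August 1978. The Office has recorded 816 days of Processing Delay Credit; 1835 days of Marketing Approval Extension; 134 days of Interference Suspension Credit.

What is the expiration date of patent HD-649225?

Base term: filing date + 17 years → 14 August 1995.
Processing Delay Credit: +816 days → 7 November 1997.
Marketing Approval Extension: 1835 days claimed exceeds the 1811-day cap, so +1811 days → 23 October 2002.
Interference Suspension Credit: +134 days → 6 March 2003.

March 6, 2003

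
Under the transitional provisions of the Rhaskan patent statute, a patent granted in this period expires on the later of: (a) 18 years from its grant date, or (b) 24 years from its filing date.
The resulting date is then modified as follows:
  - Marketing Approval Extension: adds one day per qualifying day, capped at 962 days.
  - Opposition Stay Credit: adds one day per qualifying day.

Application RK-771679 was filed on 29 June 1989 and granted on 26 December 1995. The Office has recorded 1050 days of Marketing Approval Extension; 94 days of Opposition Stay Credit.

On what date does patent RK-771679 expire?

(a) grant + 18 years → 26 December 2013.
(b) filing + 24 years → 29 June 2013.
Later of the two: 26 December 2013.
Marketing Approval Extension: 1050 days claimed exceeds the 962-day cap, so +962 days → 14 August 2016.
Opposition Stay Credit: +94 days → 16 November 2016.

2016-11-16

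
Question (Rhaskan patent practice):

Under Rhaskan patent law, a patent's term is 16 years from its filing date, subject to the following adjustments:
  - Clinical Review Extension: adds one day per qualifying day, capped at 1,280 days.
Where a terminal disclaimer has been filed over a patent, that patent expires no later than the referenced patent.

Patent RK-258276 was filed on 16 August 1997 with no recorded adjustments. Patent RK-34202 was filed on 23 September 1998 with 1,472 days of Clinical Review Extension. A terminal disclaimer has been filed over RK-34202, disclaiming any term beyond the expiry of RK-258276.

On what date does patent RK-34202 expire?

Natural term of RK-34202:
  Base: filing + 16 years → 23 September 2014.
  Clinical Review Extension: 1472 days claimed exceeds the 1280-day cap, so +1280 days → 26 March 2018.
Expiry of referenced patent RK-258276:
  Base: filing + 16 years → 16 August 2013.
Terminal disclaimer: RK-34202 expires on the earlier of 26 March 2018 and 16 August 2013.

2013-08-16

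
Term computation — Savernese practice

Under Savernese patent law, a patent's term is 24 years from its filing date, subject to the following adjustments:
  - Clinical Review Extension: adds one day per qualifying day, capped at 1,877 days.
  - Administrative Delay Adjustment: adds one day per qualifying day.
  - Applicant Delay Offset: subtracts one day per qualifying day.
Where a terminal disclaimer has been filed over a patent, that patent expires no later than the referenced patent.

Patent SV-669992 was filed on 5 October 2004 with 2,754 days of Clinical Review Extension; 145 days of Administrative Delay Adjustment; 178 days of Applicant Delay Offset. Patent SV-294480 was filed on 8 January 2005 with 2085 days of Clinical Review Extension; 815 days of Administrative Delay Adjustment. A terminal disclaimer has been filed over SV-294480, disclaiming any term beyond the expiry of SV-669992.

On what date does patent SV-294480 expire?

Natural term of SV-294480:
  Base: filing + 24 years → 8 January 2029.
  Clinical Review Extension: 2085 days claimed exceeds the 1877-day cap, so +1877 days → 28 February 2034.
  Administrative Delay Adjustment: +815 days → 23 May 2036.
Expiry of referenced patent SV-669992:
  Base: filing + 24 years → 5 October 2028.
  Clinical Review Extension: 2754 days claimed exceeds the 1877-day cap, so +1877 days → 25 November 2033.
  Administrative Delay Adjustment: +145 days → 19 April 2034.
  Applicant Delay Offset: −178 days → 23 October 2033.
Terminal disclaimer: SV-294480 expires on the earlier of 23 May 2036 and 23 October 2033.

2033-10-23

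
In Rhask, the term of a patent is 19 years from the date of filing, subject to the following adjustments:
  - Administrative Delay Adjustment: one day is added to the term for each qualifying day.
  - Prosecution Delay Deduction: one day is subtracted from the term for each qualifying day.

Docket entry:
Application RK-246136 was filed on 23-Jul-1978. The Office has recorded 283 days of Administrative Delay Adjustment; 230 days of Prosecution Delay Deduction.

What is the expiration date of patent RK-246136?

September 14, 1997

Base term: filing date + 19 years → 23 July 1997.
Administrative Delay Adjustment: +283 days → 2 May 1998.
Prosecution Delay Deduction: −230 days → 14 September 1997.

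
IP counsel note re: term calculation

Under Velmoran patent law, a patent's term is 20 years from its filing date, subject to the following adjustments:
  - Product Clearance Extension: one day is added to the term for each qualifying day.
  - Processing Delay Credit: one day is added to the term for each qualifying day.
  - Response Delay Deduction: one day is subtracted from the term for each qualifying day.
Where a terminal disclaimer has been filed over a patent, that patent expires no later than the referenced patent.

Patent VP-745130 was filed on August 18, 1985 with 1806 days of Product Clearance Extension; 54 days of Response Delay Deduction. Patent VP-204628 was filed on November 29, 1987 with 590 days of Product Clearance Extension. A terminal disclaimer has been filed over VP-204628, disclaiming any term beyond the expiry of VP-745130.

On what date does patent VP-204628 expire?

July 11, 2009

Natural term of VP-204628:
  Base: filing + 20 years → 29 November 2007.
  Product Clearance Extension: +590 days → 11 July 2009.
Expiry of referenced patent VP-745130:
  Base: filing + 20 years → 18 August 2005.
  Product Clearance Extension: +1806 days → 29 July 2010.
  Response Delay Deduction: −54 days → 5 June 2010.
Terminal disclaimer: VP-204628 expires on the earlier of 11 July 2009 and 5 June 2010.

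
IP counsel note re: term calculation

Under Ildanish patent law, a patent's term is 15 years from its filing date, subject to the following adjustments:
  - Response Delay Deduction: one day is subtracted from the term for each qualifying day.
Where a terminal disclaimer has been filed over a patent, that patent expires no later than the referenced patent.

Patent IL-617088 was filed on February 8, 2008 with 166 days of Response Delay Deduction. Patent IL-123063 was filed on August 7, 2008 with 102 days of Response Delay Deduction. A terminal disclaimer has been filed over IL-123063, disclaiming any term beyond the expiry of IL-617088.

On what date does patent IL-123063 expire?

2022-08-26

Natural term of IL-123063:
  Base: filing + 15 years → 7 August 2023.
  Response Delay Deduction: −102 days → 27 April 2023.
Expiry of referenced patent IL-617088:
  Base: filing + 15 years → 8 February 2023.
  Response Delay Deduction: −166 days → 26 August 2022.
Terminal disclaimer: IL-123063 expires on the earlier of 27 April 2023 and 26 August 2022.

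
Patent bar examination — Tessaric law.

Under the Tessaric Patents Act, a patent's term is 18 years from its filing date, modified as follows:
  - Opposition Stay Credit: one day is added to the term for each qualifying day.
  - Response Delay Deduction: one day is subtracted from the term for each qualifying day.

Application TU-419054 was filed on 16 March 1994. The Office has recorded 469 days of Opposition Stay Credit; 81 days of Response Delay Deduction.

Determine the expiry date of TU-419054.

Base term: filing date + 18 years → 16 March 2012.
Opposition Stay Credit: +469 days → 28 June 2013.
Response Delay Deduction: −81 days → 8 April 2013.

2013-04-08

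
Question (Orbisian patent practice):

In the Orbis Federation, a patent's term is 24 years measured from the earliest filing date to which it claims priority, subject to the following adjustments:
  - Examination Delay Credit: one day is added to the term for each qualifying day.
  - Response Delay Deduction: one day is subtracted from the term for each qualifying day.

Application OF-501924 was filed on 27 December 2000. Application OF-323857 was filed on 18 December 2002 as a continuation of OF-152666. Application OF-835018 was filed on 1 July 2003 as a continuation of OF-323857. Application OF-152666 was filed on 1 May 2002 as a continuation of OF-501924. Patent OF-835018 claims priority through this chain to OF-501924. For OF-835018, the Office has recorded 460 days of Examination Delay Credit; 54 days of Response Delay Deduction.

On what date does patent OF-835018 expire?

February 6, 2026

Earliest priority filing: 27 December 2000.
Base term: 27 December 2000 + 24 years → 27 December 2024.
Examination Delay Credit: +460 days → 1 April 2026.
Response Delay Deduction: −54 days → 6 February 2026.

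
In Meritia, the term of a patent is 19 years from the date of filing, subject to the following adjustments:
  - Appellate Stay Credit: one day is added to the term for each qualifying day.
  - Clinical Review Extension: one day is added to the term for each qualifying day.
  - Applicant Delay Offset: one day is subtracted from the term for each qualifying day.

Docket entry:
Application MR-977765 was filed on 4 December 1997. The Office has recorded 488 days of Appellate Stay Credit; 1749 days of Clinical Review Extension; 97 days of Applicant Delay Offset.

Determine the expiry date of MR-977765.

Base term: filing date + 19 years → 4 December 2016.
Appellate Stay Credit: +488 days → 6 April 2018.
Clinical Review Extension: +1749 days → 19 January 2023.
Applicant Delay Offset: −97 days → 14 October 2022.

October 14, 2022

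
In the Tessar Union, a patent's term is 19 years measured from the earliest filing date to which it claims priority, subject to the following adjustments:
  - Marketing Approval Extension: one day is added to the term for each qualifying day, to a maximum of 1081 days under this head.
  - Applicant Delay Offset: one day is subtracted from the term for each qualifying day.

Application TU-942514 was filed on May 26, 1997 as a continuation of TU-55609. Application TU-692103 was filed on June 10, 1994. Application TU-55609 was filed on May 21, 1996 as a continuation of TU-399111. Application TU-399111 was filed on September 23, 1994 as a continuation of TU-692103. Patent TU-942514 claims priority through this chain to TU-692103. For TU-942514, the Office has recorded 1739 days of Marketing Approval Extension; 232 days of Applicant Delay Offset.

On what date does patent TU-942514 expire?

Earliest priority filing: 10 June 1994.
Base term: 10 June 1994 + 19 years → 10 June 2013.
Marketing Approval Extension: 1739 days claimed exceeds the 1081-day cap, so +1081 days → 26 May 2016.
Applicant Delay Offset: −232 days → 7 October 2015.

October 7, 2015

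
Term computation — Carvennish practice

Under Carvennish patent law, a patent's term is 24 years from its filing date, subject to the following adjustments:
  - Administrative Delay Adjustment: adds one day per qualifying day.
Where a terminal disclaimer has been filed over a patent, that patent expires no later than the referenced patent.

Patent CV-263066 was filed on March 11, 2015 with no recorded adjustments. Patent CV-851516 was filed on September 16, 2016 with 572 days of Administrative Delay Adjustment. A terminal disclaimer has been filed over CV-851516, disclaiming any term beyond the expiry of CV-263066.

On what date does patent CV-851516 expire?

2039-03-11

Natural term of CV-851516:
  Base: filing + 24 years → 16 September 2040.
  Administrative Delay Adjustment: +572 days → 11 April 2042.
Expiry of referenced patent CV-263066:
  Base: filing + 24 years → 11 March 2039.
Terminal disclaimer: CV-851516 expires on the earlier of 11 April 2042 and 11 March 2039.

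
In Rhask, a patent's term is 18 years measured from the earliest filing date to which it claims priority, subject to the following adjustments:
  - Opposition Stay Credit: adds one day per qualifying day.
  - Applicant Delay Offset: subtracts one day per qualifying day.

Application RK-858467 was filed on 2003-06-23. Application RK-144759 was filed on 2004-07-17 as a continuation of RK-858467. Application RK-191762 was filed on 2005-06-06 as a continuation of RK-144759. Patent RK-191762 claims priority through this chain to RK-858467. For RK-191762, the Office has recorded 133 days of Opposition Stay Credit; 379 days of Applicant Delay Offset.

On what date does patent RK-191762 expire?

Earliest priority filing: 23 June 2003.
Base term: 23 June 2003 + 18 years → 23 June 2021.
Opposition Stay Credit: +133 days → 3 November 2021.
Applicant Delay Offset: −379 days → 20 October 2020.

2020-10-20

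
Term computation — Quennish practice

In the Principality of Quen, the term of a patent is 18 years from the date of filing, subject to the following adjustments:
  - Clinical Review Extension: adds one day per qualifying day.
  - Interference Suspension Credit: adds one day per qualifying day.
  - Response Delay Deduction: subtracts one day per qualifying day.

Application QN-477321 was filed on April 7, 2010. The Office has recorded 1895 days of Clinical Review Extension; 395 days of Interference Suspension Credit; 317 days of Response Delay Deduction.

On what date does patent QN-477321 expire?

September 1, 2033

Base term: filing date + 18 years → 7 April 2028.
Clinical Review Extension: +1895 days → 15 June 2033.
Interference Suspension Credit: +395 days → 15 July 2034.
Response Delay Deduction: −317 days → 1 September 2033.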